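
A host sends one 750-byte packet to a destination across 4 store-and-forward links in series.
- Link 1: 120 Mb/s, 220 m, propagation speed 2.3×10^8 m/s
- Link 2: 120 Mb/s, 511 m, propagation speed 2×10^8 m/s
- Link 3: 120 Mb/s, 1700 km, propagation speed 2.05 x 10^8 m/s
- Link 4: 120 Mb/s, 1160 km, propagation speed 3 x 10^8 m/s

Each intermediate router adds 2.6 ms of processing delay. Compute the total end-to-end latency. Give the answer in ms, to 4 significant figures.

20.16 ms

L = 750 × 8 = 6000 bits.
Transmission delay per hop = L/R = 6000/120000000 = 0.05 ms; 4 hops → 0.2 ms.
Propagation delays (d/s per hop): 0.000956522, 0.002555, 8.29268, 3.86667 ms; sum = 12.1629 ms.
Processing at 3 router(s): 3 × 2.6 ms = 7.8 ms.
End-to-end = 20.16 ms.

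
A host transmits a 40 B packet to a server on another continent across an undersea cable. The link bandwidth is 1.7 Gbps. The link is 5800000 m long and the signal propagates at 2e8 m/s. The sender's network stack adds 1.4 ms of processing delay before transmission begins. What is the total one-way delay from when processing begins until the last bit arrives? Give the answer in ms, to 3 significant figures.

30.4 ms

L = 40 × 8 = 320 bits.
Transmission delay = L/R = 320 / 1700000000 = 0.000188235 ms.
Propagation delay = d/s = 5800000 m / 200000000 m/s = 29 ms.
Plus processing delay 1.4 ms = 1.4 ms.
Total = 30.4 ms.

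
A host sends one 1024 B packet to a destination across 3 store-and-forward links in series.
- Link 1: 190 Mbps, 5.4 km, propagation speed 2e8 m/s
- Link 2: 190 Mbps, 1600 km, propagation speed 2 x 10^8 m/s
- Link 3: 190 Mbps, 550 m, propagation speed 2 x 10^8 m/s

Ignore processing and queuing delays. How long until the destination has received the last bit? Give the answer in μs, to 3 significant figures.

L = 1024 × 8 = 8192 bits.
Transmission delay per hop = L/R = 8192/190000000 = 43.1158 μs; 3 hops → 129.347 μs.
Propagation delays (d/s per hop): 27, 8000, 2.75 μs; sum = 8029.75 μs.
End-to-end = 8160 μs.

8160 μs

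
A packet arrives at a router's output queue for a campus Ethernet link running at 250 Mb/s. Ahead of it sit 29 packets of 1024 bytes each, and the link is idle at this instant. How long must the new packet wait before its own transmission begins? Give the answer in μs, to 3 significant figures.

950 μs

Each queued packet: L/R = 8192/250000000 = 32.768 μs.
29 queued → 950.272 μs.
Queuing delay = 950 μs.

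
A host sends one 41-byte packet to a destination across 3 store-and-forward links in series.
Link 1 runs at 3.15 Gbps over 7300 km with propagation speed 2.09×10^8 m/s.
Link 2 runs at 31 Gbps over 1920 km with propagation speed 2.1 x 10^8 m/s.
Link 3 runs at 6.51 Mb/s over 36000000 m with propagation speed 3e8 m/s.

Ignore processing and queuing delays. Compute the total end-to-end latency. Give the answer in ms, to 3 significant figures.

L = 41 × 8 = 328 bits.
Transmission delays (L/R per hop): 0.000104127, 1.05806e-05, 0.050384 ms; sum = 0.0504987 ms.
Propagation delays (d/s per hop): 34.9282, 9.14286, 120 ms; sum = 164.071 ms.
End-to-end = 164 ms.

164 ms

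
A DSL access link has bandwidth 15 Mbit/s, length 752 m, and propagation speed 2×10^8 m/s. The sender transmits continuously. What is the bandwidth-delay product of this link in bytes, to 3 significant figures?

7.05 bytes

Propagation delay = 752 / 200000000 = 3.76e-06 s.
BDP = R × t_prop = 15000000 × 3.76e-06 = 56.4 bits.
In bytes: 56.4/8 = 7.05 bytes.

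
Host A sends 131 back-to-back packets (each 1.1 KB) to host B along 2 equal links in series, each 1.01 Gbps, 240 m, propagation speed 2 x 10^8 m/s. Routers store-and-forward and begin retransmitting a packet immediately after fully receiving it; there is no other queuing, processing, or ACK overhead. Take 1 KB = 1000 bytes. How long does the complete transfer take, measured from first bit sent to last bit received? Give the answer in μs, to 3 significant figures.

Per-hop transmission t_tx = L/R = 8800/1010000000 = 8.71287 μs.
Per-hop propagation t_prop = 240/200000000 = 1.2 μs.
Pipeline fill: first packet needs 2·t_tx to clear all hops; remaining 130 packets each add one t_tx.
Total = (2+131-1)·t_tx + 2·t_prop = 132·8.71287 + 2·1.2 = 1150 μs.

1150 μs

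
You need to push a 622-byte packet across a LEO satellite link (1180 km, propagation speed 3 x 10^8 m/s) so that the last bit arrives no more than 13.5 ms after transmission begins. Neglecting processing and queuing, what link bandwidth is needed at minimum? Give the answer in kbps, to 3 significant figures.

L = 4976 bits.
Propagation delay = 1180000 / 300000000 = 3.93333 ms.
Transmission budget = 13.5 − 3.93333 = 9.56667 ms.
R ≥ L / t_tx = 4976 bits / 0.00956667 s = 520 kbps.

520 kbps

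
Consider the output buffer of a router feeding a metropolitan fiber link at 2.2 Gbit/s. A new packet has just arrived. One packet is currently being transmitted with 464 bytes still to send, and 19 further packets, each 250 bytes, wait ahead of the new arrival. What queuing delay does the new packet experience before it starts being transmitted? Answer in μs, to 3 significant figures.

Each queued packet: L/R = 2000/2200000000 = 0.909091 μs.
19 queued → 17.2727 μs.
Plus remaining 3712 bits of current packet: 1.68727 μs.
Queuing delay = 19.0 μs.

19.0 μs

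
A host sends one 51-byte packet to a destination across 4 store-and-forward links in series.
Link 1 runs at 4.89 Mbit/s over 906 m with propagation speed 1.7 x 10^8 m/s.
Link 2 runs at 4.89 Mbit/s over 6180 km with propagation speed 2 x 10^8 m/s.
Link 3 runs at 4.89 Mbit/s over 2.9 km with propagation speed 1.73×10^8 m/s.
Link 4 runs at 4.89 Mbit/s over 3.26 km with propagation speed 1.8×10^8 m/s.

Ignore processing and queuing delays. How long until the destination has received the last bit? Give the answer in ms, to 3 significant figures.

L = 51 × 8 = 408 bits.
Transmission delay per hop = L/R = 408/4890000 = 0.0834356 ms; 4 hops → 0.333742 ms.
Propagation delays (d/s per hop): 0.00532941, 30.9, 0.016763, 0.0181111 ms; sum = 30.9402 ms.
End-to-end = 31.3 ms.

31.3 ms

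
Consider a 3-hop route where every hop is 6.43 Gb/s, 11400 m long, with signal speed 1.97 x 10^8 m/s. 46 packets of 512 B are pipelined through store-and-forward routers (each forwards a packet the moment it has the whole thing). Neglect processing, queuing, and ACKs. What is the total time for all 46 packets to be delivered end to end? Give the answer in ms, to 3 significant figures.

Per-hop transmission t_tx = L/R = 4096/6430000000 = 0.000637014 ms.
Per-hop propagation t_prop = 11400/197000000 = 0.057868 ms.
Pipeline fill: first packet needs 3·t_tx to clear all hops; remaining 45 packets each add one t_tx.
Total = (3+46-1)·t_tx + 3·t_prop = 48·0.000637014 + 3·0.057868 = 0.204 ms.

0.204 ms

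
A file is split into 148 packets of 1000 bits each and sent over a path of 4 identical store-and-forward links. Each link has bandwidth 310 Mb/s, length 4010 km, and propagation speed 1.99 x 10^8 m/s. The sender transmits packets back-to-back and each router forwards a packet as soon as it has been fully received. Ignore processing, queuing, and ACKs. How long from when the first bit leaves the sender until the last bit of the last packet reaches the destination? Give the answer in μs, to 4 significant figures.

Per-hop transmission t_tx = L/R = 1000/310000000 = 3.22581 μs.
Per-hop propagation t_prop = 4010000/199000000 = 20150.8 μs.
Pipeline fill: first packet needs 4·t_tx to clear all hops; remaining 147 packets each add one t_tx.
Total = (4+148-1)·t_tx + 4·t_prop = 151·3.22581 + 4·20150.8 = 81090 μs.

81090 μs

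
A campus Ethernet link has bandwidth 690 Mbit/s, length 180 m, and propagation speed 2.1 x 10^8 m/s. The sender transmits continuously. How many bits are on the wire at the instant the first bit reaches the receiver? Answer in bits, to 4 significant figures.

591.4 bits

Propagation delay = 180 / 210000000 = 8.57143e-07 s.
BDP = R × t_prop = 690000000 × 8.57143e-07 = 591.429 bits.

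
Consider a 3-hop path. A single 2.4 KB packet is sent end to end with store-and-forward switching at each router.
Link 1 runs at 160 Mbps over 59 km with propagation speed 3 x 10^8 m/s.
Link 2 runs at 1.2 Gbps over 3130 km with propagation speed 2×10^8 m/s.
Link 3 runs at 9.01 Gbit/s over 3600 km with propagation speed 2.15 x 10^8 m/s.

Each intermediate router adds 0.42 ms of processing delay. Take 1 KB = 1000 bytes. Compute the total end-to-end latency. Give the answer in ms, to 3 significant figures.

L = 19200 bits.
Transmission delays (L/R per hop): 0.12, 0.016, 0.00213097 ms; sum = 0.138131 ms.
Propagation delays (d/s per hop): 0.196667, 15.65, 16.7442 ms; sum = 32.5909 ms.
Processing at 2 router(s): 2 × 0.42 ms = 0.84 ms.
End-to-end = 33.6 ms.

33.6 ms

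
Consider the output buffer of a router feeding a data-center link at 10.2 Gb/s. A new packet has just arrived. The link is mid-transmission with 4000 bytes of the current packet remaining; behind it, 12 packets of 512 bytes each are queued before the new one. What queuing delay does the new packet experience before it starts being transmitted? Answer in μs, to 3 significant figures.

7.96 μs

Each queued packet: L/R = 4096/10200000000 = 0.401569 μs.
12 queued → 4.81882 μs.
Plus remaining 32000 bits of current packet: 3.13725 μs.
Queuing delay = 7.96 μs.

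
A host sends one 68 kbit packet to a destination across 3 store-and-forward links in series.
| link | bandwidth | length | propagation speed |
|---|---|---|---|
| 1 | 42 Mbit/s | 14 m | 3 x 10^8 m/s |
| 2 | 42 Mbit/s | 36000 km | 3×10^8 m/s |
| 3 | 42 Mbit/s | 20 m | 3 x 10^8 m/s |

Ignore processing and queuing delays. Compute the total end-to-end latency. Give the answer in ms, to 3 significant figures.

125 ms

L = 68000 bits.
Transmission delay per hop = L/R = 68000/42000000 = 1.61905 ms; 3 hops → 4.85714 ms.
Propagation delays (d/s per hop): 4.66667e-05, 120, 6.66667e-05 ms; sum = 120 ms.
End-to-end = 125 ms.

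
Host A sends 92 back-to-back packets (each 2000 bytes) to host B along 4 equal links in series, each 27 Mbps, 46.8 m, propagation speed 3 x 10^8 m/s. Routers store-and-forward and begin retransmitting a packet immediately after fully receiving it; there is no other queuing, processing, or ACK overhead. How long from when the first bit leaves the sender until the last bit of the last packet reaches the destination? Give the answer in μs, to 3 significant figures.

56300 μs

Per-hop transmission t_tx = L/R = 16000/27000000 = 592.593 μs.
Per-hop propagation t_prop = 46.8/300000000 = 0.156 μs.
Pipeline fill: first packet needs 4·t_tx to clear all hops; remaining 91 packets each add one t_tx.
Total = (4+92-1)·t_tx + 4·t_prop = 95·592.593 + 4·0.156 = 56300 μs.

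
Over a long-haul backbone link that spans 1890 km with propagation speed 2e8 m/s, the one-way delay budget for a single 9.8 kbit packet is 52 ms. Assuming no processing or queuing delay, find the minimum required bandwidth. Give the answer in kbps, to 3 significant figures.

230 kbps

Propagation delay = 1890000 / 200000000 = 9.45 ms.
Transmission budget = 52 − 9.45 = 42.55 ms.
R ≥ L / t_tx = 9800 bits / 0.04255 s = 230 kbps.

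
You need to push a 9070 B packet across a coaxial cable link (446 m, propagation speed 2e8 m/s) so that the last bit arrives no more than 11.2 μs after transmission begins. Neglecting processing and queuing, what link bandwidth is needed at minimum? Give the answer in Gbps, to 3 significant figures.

8.09 Gbps

L = 72560 bits.
Propagation delay = 446 / 200000000 = 2.23 μs.
Transmission budget = 11.2 − 2.23 = 8.97 μs.
R ≥ L / t_tx = 72560 bits / 8.97e-06 s = 8.09 Gbps.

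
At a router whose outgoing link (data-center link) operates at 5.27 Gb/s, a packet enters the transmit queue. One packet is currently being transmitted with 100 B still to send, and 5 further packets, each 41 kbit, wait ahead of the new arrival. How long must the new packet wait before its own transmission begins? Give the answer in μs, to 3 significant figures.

Each queued packet: L/R = 41000/5270000000 = 7.77989 μs.
5 queued → 38.8994 μs.
Plus remaining 800 bits of current packet: 0.151803 μs.
Queuing delay = 39.1 μs.

39.1 μs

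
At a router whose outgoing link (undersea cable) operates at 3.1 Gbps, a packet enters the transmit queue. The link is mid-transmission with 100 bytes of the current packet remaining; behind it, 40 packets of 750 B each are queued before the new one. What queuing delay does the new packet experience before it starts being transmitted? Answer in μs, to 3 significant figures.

77.7 μs

Each queued packet: L/R = 6000/3100000000 = 1.93548 μs.
40 queued → 77.4194 μs.
Plus remaining 800 bits of current packet: 0.258065 μs.
Queuing delay = 77.7 μs.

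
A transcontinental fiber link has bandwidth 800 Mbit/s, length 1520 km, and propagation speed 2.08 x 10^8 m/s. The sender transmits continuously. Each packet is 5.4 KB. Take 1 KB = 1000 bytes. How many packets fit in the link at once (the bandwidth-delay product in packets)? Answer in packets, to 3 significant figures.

135 packets

Propagation delay = 1520000 / 208000000 = 0.00730769 s.
BDP = R × t_prop = 800000000 × 0.00730769 = 5846150 bits.
In packets of 43200 bits: 135 packets.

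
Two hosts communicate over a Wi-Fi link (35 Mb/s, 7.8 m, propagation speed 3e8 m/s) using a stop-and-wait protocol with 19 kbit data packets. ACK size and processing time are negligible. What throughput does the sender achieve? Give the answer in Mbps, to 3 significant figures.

t_tx = L/R = 19000/35000000 = 0.000542857 s.
t_prop = 7.8/300000000 = 2.6e-08 s; RTT = 5.2e-08 s.
Cycle = t_tx + RTT = 0.000542909 s.
Throughput = L / cycle = 19000 / 0.000542909 = 35.0 Mbps.

35.0 Mbps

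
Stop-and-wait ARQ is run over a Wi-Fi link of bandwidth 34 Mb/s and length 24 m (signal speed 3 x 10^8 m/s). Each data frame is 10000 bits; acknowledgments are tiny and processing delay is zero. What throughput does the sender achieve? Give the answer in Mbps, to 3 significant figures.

t_tx = L/R = 10000/34000000 = 0.000294118 s.
t_prop = 24/300000000 = 8e-08 s; RTT = 1.6e-07 s.
Cycle = t_tx + RTT = 0.000294278 s.
Throughput = L / cycle = 10000 / 0.000294278 = 34.0 Mbps.

34.0 Mbps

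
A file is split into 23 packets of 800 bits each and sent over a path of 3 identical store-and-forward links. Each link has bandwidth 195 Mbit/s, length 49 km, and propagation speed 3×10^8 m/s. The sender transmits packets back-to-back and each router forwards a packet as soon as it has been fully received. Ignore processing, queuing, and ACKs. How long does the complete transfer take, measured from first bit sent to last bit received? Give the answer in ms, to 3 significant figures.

Per-hop transmission t_tx = L/R = 800/195000000 = 0.00410256 ms.
Per-hop propagation t_prop = 49000/300000000 = 0.163333 ms.
Pipeline fill: first packet needs 3·t_tx to clear all hops; remaining 22 packets each add one t_tx.
Total = (3+23-1)·t_tx + 3·t_prop = 25·0.00410256 + 3·0.163333 = 0.593 ms.

0.593 ms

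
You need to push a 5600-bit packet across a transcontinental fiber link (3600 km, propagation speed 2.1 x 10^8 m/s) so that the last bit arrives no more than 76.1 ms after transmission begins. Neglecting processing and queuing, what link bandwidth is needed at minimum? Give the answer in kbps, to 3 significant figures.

95.0 kbps

Propagation delay = 3600000 / 210000000 = 17.1429 ms.
Transmission budget = 76.1 − 17.1429 = 58.9571 ms.
R ≥ L / t_tx = 5600 bits / 0.0589571 s = 95.0 kbps.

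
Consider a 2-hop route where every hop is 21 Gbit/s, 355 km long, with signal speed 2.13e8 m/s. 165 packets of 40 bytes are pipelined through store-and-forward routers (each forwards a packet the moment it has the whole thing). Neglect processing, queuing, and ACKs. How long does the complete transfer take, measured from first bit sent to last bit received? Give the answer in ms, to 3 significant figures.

Per-hop transmission t_tx = L/R = 320/21000000000 = 1.52381e-05 ms.
Per-hop propagation t_prop = 355000/213000000 = 1.66667 ms.
Pipeline fill: first packet needs 2·t_tx to clear all hops; remaining 164 packets each add one t_tx.
Total = (2+165-1)·t_tx + 2·t_prop = 166·1.52381e-05 + 2·1.66667 = 3.34 ms.

3.34 ms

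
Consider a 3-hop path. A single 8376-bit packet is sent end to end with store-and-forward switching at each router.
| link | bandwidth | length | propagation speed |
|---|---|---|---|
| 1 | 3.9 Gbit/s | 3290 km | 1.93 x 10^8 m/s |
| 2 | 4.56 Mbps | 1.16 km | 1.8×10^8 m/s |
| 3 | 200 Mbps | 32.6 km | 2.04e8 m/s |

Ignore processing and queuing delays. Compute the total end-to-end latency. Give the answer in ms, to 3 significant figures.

Transmission delays (L/R per hop): 0.00214769, 1.83684, 0.04188 ms; sum = 1.88087 ms.
Propagation delays (d/s per hop): 17.0466, 0.00644444, 0.159804 ms; sum = 17.2129 ms.
End-to-end = 19.1 ms.

19.1 ms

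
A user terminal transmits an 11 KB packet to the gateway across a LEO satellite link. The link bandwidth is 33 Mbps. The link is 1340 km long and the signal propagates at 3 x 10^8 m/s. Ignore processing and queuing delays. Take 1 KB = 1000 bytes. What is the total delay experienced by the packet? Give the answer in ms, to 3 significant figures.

L = 88000 bits.
Transmission delay = L/R = 88000 / 33000000 = 2.66667 ms.
Propagation delay = d/s = 1340000 m / 300000000 m/s = 4.46667 ms.
Total = 7.13 ms.

7.13 ms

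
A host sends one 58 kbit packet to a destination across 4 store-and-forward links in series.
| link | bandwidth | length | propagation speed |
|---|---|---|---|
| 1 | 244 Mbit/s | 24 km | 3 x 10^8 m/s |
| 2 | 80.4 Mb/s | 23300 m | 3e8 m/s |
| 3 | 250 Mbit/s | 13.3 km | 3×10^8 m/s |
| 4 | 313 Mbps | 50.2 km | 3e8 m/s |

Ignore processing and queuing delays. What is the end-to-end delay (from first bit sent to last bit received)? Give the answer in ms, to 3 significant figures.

1.75 ms

L = 58000 bits.
Transmission delays (L/R per hop): 0.237705, 0.721393, 0.232, 0.185304 ms; sum = 1.3764 ms.
Propagation delays (d/s per hop): 0.08, 0.0776667, 0.0443333, 0.167333 ms; sum = 0.369333 ms.
End-to-end = 1.75 ms.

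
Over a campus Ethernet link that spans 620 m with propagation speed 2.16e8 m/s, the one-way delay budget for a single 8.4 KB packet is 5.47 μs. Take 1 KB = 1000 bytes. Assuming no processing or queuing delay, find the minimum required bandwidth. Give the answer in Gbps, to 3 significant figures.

L = 67200 bits.
Propagation delay = 620 / 216000000 = 2.87037 μs.
Transmission budget = 5.47 − 2.87037 = 2.59963 μs.
R ≥ L / t_tx = 67200 bits / 2.59963e-06 s = 25.8 Gbps.

25.8 Gbps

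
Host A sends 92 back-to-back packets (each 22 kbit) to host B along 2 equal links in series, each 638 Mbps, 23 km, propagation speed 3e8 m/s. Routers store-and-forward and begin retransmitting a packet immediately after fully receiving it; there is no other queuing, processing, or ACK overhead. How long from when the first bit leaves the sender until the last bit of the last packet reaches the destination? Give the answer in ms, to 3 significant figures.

Per-hop transmission t_tx = L/R = 22000/638000000 = 0.0344828 ms.
Per-hop propagation t_prop = 23000/300000000 = 0.0766667 ms.
Pipeline fill: first packet needs 2·t_tx to clear all hops; remaining 91 packets each add one t_tx.
Total = (2+92-1)·t_tx + 2·t_prop = 93·0.0344828 + 2·0.0766667 = 3.36 ms.

3.36 ms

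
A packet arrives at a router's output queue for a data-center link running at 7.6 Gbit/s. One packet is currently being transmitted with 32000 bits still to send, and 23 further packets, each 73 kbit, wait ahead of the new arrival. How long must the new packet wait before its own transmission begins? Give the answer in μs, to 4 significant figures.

225.1 μs

Each queued packet: L/R = 73000/7600000000 = 9.60526 μs.
23 queued → 220.921 μs.
Plus remaining 32000 bits of current packet: 4.21053 μs.
Queuing delay = 225.1 μs.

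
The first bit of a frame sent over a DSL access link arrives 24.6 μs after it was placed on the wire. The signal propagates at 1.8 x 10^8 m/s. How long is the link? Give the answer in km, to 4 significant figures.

4.428 km

d = s × t_prop = 180000000 × 2.46e-05 = 4.428 km.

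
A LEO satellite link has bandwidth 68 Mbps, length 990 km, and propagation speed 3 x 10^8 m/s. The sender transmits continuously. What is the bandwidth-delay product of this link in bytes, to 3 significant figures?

Propagation delay = 990000 / 300000000 = 0.0033 s.
BDP = R × t_prop = 68000000 × 0.0033 = 224400 bits.
In bytes: 224400/8 = 28100 bytes.

28100 bytes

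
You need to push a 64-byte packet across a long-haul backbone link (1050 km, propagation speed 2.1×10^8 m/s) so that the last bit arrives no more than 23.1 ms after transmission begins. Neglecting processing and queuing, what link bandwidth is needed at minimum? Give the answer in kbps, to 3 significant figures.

L = 512 bits.
Propagation delay = 1050000 / 210000000 = 5 ms.
Transmission budget = 23.1 − 5 = 18.1 ms.
R ≥ L / t_tx = 512 bits / 0.0181 s = 28.3 kbps.

28.3 kbps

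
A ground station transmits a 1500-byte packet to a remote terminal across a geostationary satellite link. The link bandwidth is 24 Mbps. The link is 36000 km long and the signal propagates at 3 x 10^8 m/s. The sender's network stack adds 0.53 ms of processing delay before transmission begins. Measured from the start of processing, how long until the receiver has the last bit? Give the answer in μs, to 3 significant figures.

121000 μs

L = 1500 × 8 = 12000 bits.
Transmission delay = L/R = 12000 / 24000000 = 500 μs.
Propagation delay = d/s = 36000000 m / 300000000 m/s = 120000 μs.
Plus processing delay 0.53 ms = 530 μs.
Total = 121000 μs.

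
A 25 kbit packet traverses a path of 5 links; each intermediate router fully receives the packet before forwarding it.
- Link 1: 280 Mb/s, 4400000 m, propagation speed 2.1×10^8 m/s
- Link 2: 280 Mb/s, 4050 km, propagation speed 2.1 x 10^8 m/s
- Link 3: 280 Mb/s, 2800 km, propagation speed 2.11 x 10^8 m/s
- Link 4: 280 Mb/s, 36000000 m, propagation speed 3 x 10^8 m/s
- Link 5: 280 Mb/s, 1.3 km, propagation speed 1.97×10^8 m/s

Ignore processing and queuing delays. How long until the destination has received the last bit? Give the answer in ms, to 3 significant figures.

L = 25000 bits.
Transmission delay per hop = L/R = 25000/280000000 = 0.0892857 ms; 5 hops → 0.446429 ms.
Propagation delays (d/s per hop): 20.9524, 19.2857, 13.2701, 120, 0.00659898 ms; sum = 173.515 ms.
End-to-end = 174 ms.

174 ms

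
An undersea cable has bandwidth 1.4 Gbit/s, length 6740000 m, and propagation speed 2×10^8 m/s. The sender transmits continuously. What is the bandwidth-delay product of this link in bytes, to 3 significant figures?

5900000 bytes

Propagation delay = 6740000 / 200000000 = 0.0337 s.
BDP = R × t_prop = 1400000000 × 0.0337 = 47180000 bits.
In bytes: 47180000/8 = 5900000 bytes.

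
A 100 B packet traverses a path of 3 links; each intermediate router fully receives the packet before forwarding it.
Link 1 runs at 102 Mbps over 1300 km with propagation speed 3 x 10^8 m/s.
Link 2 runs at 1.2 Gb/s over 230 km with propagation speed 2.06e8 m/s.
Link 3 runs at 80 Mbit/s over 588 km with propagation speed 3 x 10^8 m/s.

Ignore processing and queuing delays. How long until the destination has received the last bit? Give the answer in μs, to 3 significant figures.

L = 100 × 8 = 800 bits.
Transmission delays (L/R per hop): 7.84314, 0.666667, 10 μs; sum = 18.5098 μs.
Propagation delays (d/s per hop): 4333.33, 1116.5, 1960 μs; sum = 7409.84 μs.
End-to-end = 7430 μs.

7430 μs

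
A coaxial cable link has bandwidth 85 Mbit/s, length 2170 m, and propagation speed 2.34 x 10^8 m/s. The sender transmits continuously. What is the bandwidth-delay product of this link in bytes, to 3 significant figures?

Propagation delay = 2170 / 234000000 = 9.2735e-06 s.
BDP = R × t_prop = 85000000 × 9.2735e-06 = 788.248 bits.
In bytes: 788.248/8 = 98.5 bytes.

98.5 bytes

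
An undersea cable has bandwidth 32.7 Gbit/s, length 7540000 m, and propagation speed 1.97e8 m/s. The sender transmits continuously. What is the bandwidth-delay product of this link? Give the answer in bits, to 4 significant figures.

1252000000 bits

Propagation delay = 7540000 / 197000000 = 0.0382741 s.
BDP = R × t_prop = 3.27e+10 × 0.0382741 = 1251560000 bits.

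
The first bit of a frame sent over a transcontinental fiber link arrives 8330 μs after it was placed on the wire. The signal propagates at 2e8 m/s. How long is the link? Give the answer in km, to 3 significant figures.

1670 km

d = s × t_prop = 200000000 × 0.00833 = 1670 km.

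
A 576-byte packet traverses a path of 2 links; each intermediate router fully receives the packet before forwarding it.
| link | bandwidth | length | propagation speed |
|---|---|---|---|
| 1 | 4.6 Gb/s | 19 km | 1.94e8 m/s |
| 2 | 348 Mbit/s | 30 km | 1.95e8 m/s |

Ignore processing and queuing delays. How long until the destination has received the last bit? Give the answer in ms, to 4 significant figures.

L = 576 × 8 = 4608 bits.
Transmission delays (L/R per hop): 0.00100174, 0.0132414 ms; sum = 0.0142431 ms.
Propagation delays (d/s per hop): 0.0979381, 0.153846 ms; sum = 0.251784 ms.
End-to-end = 0.2660 ms.

0.2660 ms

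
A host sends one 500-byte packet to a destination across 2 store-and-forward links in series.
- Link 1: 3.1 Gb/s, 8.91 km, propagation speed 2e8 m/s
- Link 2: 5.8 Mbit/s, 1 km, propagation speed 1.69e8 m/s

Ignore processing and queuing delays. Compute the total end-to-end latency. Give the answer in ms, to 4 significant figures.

0.7414 ms

L = 500 × 8 = 4000 bits.
Transmission delays (L/R per hop): 0.00129032, 0.689655 ms; sum = 0.690945 ms.
Propagation delays (d/s per hop): 0.04455, 0.00591716 ms; sum = 0.0504672 ms.
End-to-end = 0.7414 ms.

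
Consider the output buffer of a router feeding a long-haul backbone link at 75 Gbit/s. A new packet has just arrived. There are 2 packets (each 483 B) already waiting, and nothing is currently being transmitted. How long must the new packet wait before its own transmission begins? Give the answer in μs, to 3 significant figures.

Each queued packet: L/R = 3864/75000000000 = 0.05152 μs.
2 queued → 0.10304 μs.
Queuing delay = 0.103 μs.

0.103 μs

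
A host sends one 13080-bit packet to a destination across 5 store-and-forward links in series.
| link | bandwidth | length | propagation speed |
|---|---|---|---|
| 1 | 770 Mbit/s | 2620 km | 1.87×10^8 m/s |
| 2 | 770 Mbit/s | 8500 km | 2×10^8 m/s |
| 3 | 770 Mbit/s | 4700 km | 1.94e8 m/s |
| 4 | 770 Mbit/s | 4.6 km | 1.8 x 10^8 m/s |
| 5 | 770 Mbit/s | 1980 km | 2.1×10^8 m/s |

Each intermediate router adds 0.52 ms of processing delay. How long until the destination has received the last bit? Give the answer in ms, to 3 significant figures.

92.4 ms

Transmission delay per hop = L/R = 13080/770000000 = 0.016987 ms; 5 hops → 0.0849351 ms.
Propagation delays (d/s per hop): 14.0107, 42.5, 24.2268, 0.0255556, 9.42857 ms; sum = 90.1916 ms.
Processing at 4 router(s): 4 × 0.52 ms = 2.08 ms.
End-to-end = 92.4 ms.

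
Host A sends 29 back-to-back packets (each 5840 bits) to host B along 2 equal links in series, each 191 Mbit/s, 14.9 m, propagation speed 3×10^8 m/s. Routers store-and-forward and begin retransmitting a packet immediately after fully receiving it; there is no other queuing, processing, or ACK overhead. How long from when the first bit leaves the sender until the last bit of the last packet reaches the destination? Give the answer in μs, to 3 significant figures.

917 μs

Per-hop transmission t_tx = L/R = 5840/191000000 = 30.5759 μs.
Per-hop propagation t_prop = 14.9/300000000 = 0.0496667 μs.
Pipeline fill: first packet needs 2·t_tx to clear all hops; remaining 28 packets each add one t_tx.
Total = (2+29-1)·t_tx + 2·t_prop = 30·30.5759 + 2·0.0496667 = 917 μs.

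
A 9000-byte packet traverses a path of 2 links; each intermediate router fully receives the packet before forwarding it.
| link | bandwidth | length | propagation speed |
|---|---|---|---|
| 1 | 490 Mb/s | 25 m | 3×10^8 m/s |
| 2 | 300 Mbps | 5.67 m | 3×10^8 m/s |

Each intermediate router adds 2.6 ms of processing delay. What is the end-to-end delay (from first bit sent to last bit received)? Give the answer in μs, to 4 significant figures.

2987 μs

L = 9000 × 8 = 72000 bits.
Transmission delays (L/R per hop): 146.939, 240 μs; sum = 386.939 μs.
Propagation delays (d/s per hop): 0.0833333, 0.0189 μs; sum = 0.102233 μs.
Processing at 1 router(s): 1 × 2.6 ms = 2600 μs.
End-to-end = 2987 μs.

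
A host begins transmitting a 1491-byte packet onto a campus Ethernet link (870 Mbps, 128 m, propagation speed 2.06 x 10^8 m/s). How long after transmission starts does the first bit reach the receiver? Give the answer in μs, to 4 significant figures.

0.6214 μs

First bit experiences only propagation delay: d/s = 128/206000000 = 0.6214 μs.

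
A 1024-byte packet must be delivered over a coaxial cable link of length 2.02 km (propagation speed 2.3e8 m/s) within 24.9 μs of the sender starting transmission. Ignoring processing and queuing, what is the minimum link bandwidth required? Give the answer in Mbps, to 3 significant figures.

508 Mbps

L = 8192 bits.
Propagation delay = 2020 / 2.3e+08 = 8.78261 μs.
Transmission budget = 24.9 − 8.78261 = 16.1174 μs.
R ≥ L / t_tx = 8192 bits / 1.61174e-05 s = 508 Mbps.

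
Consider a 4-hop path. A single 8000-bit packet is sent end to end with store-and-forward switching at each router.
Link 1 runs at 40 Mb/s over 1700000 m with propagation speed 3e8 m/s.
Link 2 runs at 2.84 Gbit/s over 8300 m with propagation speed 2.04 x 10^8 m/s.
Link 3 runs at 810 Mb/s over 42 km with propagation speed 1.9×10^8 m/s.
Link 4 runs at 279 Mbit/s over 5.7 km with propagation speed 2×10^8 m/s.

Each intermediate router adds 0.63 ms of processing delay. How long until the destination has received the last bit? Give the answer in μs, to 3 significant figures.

8090 μs

Transmission delays (L/R per hop): 200, 2.8169, 9.87654, 28.6738 μs; sum = 241.367 μs.
Propagation delays (d/s per hop): 5666.67, 40.6863, 221.053, 28.5 μs; sum = 5956.91 μs.
Processing at 3 router(s): 3 × 0.63 ms = 1890 μs.
End-to-end = 8090 μs.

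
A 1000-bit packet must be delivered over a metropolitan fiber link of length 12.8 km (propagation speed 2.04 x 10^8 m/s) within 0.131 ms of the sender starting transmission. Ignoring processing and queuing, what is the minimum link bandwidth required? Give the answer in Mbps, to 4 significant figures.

Propagation delay = 12800 / 204000000 = 0.0627451 ms.
Transmission budget = 0.131 − 0.0627451 = 0.0682549 ms.
R ≥ L / t_tx = 1000 bits / 6.82549e-05 s = 14.65 Mbps.

14.65 Mbps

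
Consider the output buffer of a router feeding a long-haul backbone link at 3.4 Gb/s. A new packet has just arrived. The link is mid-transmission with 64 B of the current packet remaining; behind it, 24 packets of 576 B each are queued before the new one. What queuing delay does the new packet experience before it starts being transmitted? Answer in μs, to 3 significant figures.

Each queued packet: L/R = 4608/3400000000 = 1.35529 μs.
24 queued → 32.5271 μs.
Plus remaining 512 bits of current packet: 0.150588 μs.
Queuing delay = 32.7 μs.

32.7 μs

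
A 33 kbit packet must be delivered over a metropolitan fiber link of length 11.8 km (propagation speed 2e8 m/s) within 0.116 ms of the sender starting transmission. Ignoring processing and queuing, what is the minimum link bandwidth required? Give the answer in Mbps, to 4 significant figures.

578.9 Mbps

Propagation delay = 11800 / 200000000 = 0.059 ms.
Transmission budget = 0.116 − 0.059 = 0.057 ms.
R ≥ L / t_tx = 33000 bits / 5.7e-05 s = 578.9 Mbps.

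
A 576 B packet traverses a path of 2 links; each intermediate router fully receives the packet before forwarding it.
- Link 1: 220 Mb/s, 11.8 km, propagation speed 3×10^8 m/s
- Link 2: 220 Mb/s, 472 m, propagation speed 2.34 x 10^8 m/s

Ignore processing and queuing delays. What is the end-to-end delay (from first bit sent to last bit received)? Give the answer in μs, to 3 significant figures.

83.2 μs

L = 576 × 8 = 4608 bits.
Transmission delay per hop = L/R = 4608/220000000 = 20.9455 μs; 2 hops → 41.8909 μs.
Propagation delays (d/s per hop): 39.3333, 2.01709 μs; sum = 41.3504 μs.
End-to-end = 83.2 μs.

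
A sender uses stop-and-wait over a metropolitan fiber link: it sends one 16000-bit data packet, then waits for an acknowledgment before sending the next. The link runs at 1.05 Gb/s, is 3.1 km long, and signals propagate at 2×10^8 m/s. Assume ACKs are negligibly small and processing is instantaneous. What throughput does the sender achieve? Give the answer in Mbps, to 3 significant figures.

346 Mbps

t_tx = L/R = 16000/1050000000 = 1.52381e-05 s.
t_prop = 3100/200000000 = 1.55e-05 s; RTT = 3.1e-05 s.
Cycle = t_tx + RTT = 4.62381e-05 s.
Throughput = L / cycle = 16000 / 4.62381e-05 = 346 Mbps.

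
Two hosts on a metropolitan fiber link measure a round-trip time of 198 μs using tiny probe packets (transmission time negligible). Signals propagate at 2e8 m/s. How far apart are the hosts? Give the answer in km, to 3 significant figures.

One-way propagation = RTT/2 = 99 μs.
d = s × t = 200000000 × 9.9e-05 = 19.8 km.

19.8 km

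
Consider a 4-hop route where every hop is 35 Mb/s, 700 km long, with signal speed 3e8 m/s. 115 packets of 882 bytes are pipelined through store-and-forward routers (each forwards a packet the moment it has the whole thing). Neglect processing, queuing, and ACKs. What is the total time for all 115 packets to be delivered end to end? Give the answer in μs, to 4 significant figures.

33120 μs

Per-hop transmission t_tx = L/R = 7056/35000000 = 201.6 μs.
Per-hop propagation t_prop = 700000/300000000 = 2333.33 μs.
Pipeline fill: first packet needs 4·t_tx to clear all hops; remaining 114 packets each add one t_tx.
Total = (4+115-1)·t_tx + 4·t_prop = 118·201.6 + 4·2333.33 = 33120 μs.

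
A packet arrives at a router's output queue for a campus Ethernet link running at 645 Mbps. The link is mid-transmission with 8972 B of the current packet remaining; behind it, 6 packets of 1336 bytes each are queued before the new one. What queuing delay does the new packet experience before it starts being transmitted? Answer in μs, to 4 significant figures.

Each queued packet: L/R = 10688/645000000 = 16.5705 μs.
6 queued → 99.4233 μs.
Plus remaining 71776 bits of current packet: 111.281 μs.
Queuing delay = 210.7 μs.

210.7 μs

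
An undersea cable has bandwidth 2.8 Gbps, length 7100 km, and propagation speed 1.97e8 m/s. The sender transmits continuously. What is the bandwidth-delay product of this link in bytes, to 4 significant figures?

12610000 bytes

Propagation delay = 7100000 / 197000000 = 0.0360406 s.
BDP = R × t_prop = 2800000000 × 0.0360406 = 100914000 bits.
In bytes: 100914000/8 = 12610000 bytes.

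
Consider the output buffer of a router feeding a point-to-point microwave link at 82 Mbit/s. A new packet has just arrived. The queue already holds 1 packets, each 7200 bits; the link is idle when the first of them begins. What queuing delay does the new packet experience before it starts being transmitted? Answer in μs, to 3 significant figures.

87.8 μs

Each queued packet: L/R = 7200/82000000 = 87.8049 μs.
1 queued → 87.8049 μs.
Queuing delay = 87.8 μs.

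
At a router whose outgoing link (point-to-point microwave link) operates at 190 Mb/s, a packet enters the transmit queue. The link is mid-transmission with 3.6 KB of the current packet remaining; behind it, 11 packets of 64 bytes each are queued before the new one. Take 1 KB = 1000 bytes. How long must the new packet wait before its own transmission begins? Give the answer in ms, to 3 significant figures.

0.181 ms

Each queued packet: L/R = 512/190000000 = 0.00269474 ms.
11 queued → 0.0296421 ms.
Plus remaining 28800 bits of current packet: 0.151579 ms.
Queuing delay = 0.181 ms.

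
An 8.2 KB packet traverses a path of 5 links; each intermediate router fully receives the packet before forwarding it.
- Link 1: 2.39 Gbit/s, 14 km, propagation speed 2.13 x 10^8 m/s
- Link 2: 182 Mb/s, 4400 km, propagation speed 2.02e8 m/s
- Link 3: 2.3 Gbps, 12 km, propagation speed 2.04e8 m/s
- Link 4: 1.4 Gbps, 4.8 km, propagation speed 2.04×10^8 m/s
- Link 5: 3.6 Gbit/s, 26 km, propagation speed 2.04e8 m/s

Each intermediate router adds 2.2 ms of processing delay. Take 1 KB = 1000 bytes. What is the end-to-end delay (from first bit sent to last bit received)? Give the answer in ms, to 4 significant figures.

L = 65600 bits.
Transmission delays (L/R per hop): 0.0274477, 0.36044, 0.0285217, 0.0468571, 0.0182222 ms; sum = 0.481488 ms.
Propagation delays (d/s per hop): 0.0657277, 21.7822, 0.0588235, 0.0235294, 0.127451 ms; sum = 22.0577 ms.
Processing at 4 router(s): 4 × 2.2 ms = 8.8 ms.
End-to-end = 31.34 ms.

31.34 ms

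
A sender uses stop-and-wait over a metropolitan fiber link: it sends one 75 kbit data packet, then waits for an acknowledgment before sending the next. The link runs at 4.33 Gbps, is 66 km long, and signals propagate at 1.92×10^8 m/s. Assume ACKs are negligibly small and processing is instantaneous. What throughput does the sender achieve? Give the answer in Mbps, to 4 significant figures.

t_tx = L/R = 75000/4330000000 = 1.7321e-05 s.
t_prop = 66000/192000000 = 0.00034375 s; RTT = 0.0006875 s.
Cycle = t_tx + RTT = 0.000704821 s.
Throughput = L / cycle = 75000 / 0.000704821 = 106.4 Mbps.

106.4 Mbps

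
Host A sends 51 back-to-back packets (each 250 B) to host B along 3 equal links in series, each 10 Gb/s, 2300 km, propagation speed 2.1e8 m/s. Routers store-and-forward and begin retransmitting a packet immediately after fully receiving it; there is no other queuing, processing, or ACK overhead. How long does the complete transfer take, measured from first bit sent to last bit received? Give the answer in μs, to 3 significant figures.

Per-hop transmission t_tx = L/R = 2000/10000000000 = 0.2 μs.
Per-hop propagation t_prop = 2300000/210000000 = 10952.4 μs.
Pipeline fill: first packet needs 3·t_tx to clear all hops; remaining 50 packets each add one t_tx.
Total = (3+51-1)·t_tx + 3·t_prop = 53·0.2 + 3·10952.4 = 32900 μs.

32900 μs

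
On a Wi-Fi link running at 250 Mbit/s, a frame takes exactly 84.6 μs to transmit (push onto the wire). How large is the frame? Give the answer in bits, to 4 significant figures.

L = R × t_tx = 250000000 b/s × 8.46e-05 s = 21150 bits.

21150 bits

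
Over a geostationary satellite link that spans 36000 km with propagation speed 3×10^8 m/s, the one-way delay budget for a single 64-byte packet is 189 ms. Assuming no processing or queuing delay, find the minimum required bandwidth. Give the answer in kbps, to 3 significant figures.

L = 512 bits.
Propagation delay = 36000000 / 300000000 = 120 ms.
Transmission budget = 189 − 120 = 69 ms.
R ≥ L / t_tx = 512 bits / 0.069 s = 7.42 kbps.

7.42 kbps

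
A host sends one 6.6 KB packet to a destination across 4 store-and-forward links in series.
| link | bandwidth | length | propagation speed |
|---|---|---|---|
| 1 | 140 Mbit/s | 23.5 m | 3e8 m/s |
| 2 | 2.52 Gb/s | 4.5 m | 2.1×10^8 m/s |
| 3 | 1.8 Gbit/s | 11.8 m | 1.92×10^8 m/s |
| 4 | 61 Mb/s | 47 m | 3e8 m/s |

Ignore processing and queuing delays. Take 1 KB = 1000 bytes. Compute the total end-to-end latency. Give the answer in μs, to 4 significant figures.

L = 52800 bits.
Transmission delays (L/R per hop): 377.143, 20.9524, 29.3333, 865.574 μs; sum = 1293 μs.
Propagation delays (d/s per hop): 0.0783333, 0.0214286, 0.0614583, 0.156667 μs; sum = 0.317887 μs.
End-to-end = 1293 μs.

1293 μs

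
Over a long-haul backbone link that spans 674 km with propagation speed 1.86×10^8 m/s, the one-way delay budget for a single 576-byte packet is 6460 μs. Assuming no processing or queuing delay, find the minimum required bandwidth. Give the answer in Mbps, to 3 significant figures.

L = 4608 bits.
Propagation delay = 674000 / 186000000 = 3623.66 μs.
Transmission budget = 6460 − 3623.66 = 2836.34 μs.
R ≥ L / t_tx = 4608 bits / 0.00283634 s = 1.62 Mbps.

1.62 Mbps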